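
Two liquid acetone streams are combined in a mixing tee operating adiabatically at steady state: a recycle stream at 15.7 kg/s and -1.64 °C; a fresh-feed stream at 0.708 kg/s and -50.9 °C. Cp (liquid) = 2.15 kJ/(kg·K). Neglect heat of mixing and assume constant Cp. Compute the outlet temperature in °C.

No heat crosses the boundary, so H_out = H_in.
Σ ṁᵢCp,ᵢTᵢ = 15.7×2.15×-1.64 + 0.708×2.15×-50.9 = -132.84
Σ ṁᵢCp,ᵢ = 15.7×2.15 + 0.708×2.15 = 35.277
T_out = -132.84 / 35.277 = -3.7656 °C

T_out = -3.77 °C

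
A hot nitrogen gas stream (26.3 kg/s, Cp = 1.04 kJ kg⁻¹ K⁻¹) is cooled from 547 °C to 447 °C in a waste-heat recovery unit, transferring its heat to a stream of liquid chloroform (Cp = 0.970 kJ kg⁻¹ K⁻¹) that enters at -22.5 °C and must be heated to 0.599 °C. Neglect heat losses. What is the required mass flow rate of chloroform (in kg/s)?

Heat released by hot stream: Q = 26.3 × 1.04 × (547 − 447) = 2735.2 kJ/s
Energy balance on cold side (adiabatic exchanger): Q = ṁ_c·Cp_c·(T_c,out − T_c,in)
ṁ_c = 2735.2 / [0.970 × (0.599 − -22.5)] = 122.07 kg/s

ṁ_c = 122 kg/s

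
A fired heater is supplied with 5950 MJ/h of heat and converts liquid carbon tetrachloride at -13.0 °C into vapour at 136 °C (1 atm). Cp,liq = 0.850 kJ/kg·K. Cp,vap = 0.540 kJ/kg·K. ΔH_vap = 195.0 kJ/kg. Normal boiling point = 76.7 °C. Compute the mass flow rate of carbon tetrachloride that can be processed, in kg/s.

Δh = 0.850×(76.7−-13.0) + 195.0 + 0.540×(136−76.7) = 303.27 kJ/kg
Q = 5950 MJ/h = 1652.8 kJ/s = 1652.8 kJ/s
ṁ = Q/Δh = 1652.8 / 303.27 = 5.4499 kg/s

ṁ = 5.45 kg/s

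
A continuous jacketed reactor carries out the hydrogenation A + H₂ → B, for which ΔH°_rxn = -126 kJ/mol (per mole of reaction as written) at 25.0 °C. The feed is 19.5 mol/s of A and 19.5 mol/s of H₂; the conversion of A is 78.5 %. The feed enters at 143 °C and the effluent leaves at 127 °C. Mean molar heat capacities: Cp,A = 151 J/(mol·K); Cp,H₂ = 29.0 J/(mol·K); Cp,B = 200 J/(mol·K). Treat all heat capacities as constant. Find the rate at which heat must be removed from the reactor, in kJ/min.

Extent of reaction ξ = 0.785 × 19.5 = 15.308 mol/s
Reaction term: ξ·ΔH°_rxn = 15.308 × -126 = -1928.7 kJ/s
Sensible, feed 143→25 °C: -414.18 kJ/s
Outlet flows (mol/s): A 4.1925, H₂ 4.1925, B 15.308
Sensible, products 25→127 °C: 389.25 kJ/s
Q = ΔH = -1953.7 kJ/s = -1953.7 kW
Heat removed = 117220 kJ/min

Q_out = 117000 kJ/min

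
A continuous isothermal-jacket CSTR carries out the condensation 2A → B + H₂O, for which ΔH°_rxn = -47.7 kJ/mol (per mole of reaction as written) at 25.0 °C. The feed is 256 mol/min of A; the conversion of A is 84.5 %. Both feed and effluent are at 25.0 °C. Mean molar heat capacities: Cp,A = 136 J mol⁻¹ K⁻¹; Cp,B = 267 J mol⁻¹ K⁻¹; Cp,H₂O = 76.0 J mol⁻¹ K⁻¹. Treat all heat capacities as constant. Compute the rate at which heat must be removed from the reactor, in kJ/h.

Extent of reaction ξ = 0.845 × 256 / 2 = 108.16 mol/min
Reaction term: ξ·ΔH°_rxn = 108.16 × -47.7 = -5159.2 kJ/min
Q = ΔH = -5159.2 kJ/min = -85.987 kW
Heat removed = 309550 kJ/h

Q_out = 310000 kJ/h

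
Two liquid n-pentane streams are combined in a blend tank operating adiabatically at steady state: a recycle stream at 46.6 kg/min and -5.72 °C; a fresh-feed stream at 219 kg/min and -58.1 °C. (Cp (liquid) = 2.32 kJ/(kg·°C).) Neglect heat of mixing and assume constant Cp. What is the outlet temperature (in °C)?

No heat crosses the boundary, so H_out = H_in.
T_out = Σ ṁᵢCp,ᵢTᵢ / Σ ṁᵢCp,ᵢ
      = -30138 / 616.19 = -48.91 °C

T_out = -48.9 °C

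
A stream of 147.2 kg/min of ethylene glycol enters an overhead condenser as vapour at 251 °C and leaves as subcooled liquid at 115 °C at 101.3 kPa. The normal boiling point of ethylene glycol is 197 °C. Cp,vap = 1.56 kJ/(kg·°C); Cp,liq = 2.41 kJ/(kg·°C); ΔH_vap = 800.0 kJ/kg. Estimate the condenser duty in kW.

vapour 251→197 °C: -84.24 kJ/kg
condensation at 197 °C: -800 kJ/kg
liquid 197→115 °C: -197.62 kJ/kg
Δh = -84.24 + -800 + -197.62 = -1081.9 kJ/kg
Q = ṁ·Δh = 147.2 kg/min × -1081.9 kJ/kg = -159250 kJ/min
|Q| = 2654.2 kW

Q_c = 2650 kW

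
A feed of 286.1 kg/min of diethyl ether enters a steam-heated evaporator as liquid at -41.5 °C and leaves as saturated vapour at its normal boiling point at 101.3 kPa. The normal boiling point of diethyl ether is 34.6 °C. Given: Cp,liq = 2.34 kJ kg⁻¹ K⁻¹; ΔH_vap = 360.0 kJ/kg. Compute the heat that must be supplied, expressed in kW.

Q = 2570 kW

liquid -41.5→34.6 °C: 178.07 kJ/kg
vaporisation at 34.6 °C: 360 kJ/kg
Δh = 178.07 + 360 = 538.07 kJ/kg
Q = ṁ·Δh = 286.1 kg/min × 538.07 kJ/kg = 153940 kJ/min
|Q| = 2565.7 kW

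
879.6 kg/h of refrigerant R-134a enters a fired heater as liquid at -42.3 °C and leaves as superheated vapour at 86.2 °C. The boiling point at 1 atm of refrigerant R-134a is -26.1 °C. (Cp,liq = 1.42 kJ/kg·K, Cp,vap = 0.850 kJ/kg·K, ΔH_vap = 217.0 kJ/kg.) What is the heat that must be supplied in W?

liquid -42.3→-26.1 °C: 23.004 kJ/kg
vaporisation at -26.1 °C: 217 kJ/kg
vapour -26.1→86.2 °C: 95.455 kJ/kg
Δh = 23.004 + 217 + 95.455 = 335.46 kJ/kg
Q = ṁ·Δh = 879.6 kg/h × 335.46 kJ/kg = 295070 kJ/h
|Q| = 81.964 kW = 81964 W

Q = 82000 W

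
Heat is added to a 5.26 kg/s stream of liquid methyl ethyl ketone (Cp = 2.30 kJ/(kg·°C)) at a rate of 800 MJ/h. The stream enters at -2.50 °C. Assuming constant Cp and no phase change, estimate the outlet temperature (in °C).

Q = 800 MJ/h = 222.22 kJ/s
ΔT = Q/(ṁ·Cp) = 222.22/(5.26×2.30) = 18.369 K
T_out = -2.50 + 18.369 = 15.869 °C

T_out = 15.9 °C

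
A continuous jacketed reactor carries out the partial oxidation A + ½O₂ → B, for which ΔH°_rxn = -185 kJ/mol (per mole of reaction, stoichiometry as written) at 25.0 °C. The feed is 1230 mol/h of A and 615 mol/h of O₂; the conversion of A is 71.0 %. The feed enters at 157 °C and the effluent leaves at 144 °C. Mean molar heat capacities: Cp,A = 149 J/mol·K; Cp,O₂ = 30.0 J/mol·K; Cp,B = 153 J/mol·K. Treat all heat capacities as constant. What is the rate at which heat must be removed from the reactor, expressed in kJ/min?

Extent of reaction ξ = 0.710 × 1230 = 873.3 mol/h
Reaction term: ξ·ΔH°_rxn = 873.3 × -185 = -161560 kJ/h
Sensible, feed 157→25 °C: -26627 kJ/h
Outlet flows (mol/h): A 356.7, O₂ 178.35, B 873.3
Sensible, products 25→144 °C: 22862 kJ/h
Q = ΔH = -165330 kJ/h = -45.924 kW
Heat removed = 2755.4 kJ/min

Q_out = 2760 kJ/min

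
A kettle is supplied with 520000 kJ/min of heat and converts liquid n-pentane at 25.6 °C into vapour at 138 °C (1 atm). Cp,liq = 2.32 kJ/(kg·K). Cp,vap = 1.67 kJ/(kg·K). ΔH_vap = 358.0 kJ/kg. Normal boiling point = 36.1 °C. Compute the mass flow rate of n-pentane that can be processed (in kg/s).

Δh = 2.32×(36.1−25.6) + 358.0 + 1.67×(138−36.1) = 552.53 kJ/kg
Q = 520000 kJ/min = 8666.7 kJ/s = 8666.7 kJ/s
ṁ = Q/Δh = 8666.7 / 552.53 = 15.685 kg/s

ṁ = 15.7 kg/s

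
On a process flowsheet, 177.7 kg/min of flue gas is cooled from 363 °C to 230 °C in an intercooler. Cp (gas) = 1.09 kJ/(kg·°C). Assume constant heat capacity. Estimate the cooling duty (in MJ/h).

Q = ṁ·Cp·ΔT = 177.7 × 1.09 × (230 − 363) = -25761 kJ/min
Converting: 25761 / 60 s = 429.35 kW
Cooling duty = 1545.7 MJ/h

Q_c = 1550 MJ/h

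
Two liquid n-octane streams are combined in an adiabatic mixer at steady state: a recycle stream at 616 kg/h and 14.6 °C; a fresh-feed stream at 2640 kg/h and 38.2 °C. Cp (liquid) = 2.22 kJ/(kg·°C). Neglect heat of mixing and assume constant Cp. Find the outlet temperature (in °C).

T_out = 33.7 °C

Adiabatic, steady state ⇒ Σ ṁᵢCp,ᵢ(T_out − Tᵢ) = 0
Σ ṁᵢCp,ᵢTᵢ = 616×2.22×14.6 + 2640×2.22×38.2 = 243850
Σ ṁᵢCp,ᵢ = 616×2.22 + 2640×2.22 = 7228.3
T_out = 243850 / 7228.3 = 33.735 °C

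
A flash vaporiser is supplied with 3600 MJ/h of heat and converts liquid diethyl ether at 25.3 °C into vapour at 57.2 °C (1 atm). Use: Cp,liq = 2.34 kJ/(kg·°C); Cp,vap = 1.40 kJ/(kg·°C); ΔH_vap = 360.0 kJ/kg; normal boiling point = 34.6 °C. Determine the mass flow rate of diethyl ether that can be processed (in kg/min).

ṁ = 145 kg/min

Δh = 2.34×(34.6−25.3) + 360.0 + 1.40×(57.2−34.6) = 413.4 kJ/kg
Q = 3600 MJ/h = 1000 kJ/s = 60000 kJ/min
ṁ = Q/Δh = 60000 / 413.4 = 145.14 kg/min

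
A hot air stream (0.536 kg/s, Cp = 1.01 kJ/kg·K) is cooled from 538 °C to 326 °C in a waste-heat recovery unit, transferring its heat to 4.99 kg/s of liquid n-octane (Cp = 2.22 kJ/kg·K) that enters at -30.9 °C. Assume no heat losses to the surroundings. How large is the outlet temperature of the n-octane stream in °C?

Heat released by hot stream: Q = 0.536 × 1.01 × (538 − 326) = 114.77 kJ/s
Energy balance on cold side (adiabatic exchanger): Q = ṁ_c·Cp_c·(T_c,out − T_c,in)
T_c,out = -30.9 + 114.77/(4.99 × 2.22) = -20.54 °C

T_c,out = -20.5 °C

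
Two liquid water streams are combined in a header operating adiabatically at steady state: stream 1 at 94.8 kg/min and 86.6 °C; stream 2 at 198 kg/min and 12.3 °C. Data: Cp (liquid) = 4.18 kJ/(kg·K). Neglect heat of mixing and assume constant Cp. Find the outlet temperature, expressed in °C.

Energy balance with Q = 0: Σ ṁᵢCp,ᵢ(T_out − Tᵢ) = 0
Σ ṁᵢCp,ᵢTᵢ = 94.8×4.18×86.6 + 198×4.18×12.3 = 44496
Σ ṁᵢCp,ᵢ = 94.8×4.18 + 198×4.18 = 1223.9
T_out = 44496 / 1223.9 = 36.356 °C

T_out = 36.4 °C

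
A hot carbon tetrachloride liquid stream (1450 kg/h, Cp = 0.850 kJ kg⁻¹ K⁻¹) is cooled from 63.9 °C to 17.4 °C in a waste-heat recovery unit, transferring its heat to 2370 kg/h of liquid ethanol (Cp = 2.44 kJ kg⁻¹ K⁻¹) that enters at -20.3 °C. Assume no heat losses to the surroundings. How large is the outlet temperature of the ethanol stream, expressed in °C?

T_c,out = -10.4 °C

Heat released by hot stream: Q = 1450 × 0.850 × (63.9 − 17.4) = 57311 kJ/h
Energy balance on cold side (adiabatic exchanger): Q = ṁ_c·Cp_c·(T_c,out − T_c,in)
T_c,out = -20.3 + 57311/(2370 × 2.44) = -10.389 °C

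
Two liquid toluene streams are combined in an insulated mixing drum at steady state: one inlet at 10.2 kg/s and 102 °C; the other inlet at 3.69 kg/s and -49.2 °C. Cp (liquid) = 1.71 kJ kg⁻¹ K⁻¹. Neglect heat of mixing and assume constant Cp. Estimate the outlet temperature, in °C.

No heat crosses the boundary, so H_out = H_in.
T_out = Σ ṁᵢCp,ᵢTᵢ / Σ ṁᵢCp,ᵢ
      = 1468.6 / 23.752 = 61.832 °C

T_out = 61.8 °C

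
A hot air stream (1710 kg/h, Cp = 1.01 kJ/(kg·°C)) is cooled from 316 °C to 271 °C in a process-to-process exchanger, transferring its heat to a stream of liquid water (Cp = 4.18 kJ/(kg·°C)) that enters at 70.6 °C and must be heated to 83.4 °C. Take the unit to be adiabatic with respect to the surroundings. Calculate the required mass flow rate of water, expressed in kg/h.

Heat released by hot stream: Q = 1710 × 1.01 × (316 − 271) = 77720 kJ/h
Energy balance on cold side (adiabatic exchanger): Q = ṁ_c·Cp_c·(T_c,out − T_c,in)
ṁ_c = 77720 / [4.18 × (83.4 − 70.6)] = 1452.6 kg/h

ṁ_c = 1450 kg/h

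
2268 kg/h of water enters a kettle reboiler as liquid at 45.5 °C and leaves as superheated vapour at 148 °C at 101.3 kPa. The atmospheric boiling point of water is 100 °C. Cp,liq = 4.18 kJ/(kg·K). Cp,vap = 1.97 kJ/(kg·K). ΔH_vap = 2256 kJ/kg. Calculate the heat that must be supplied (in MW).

liquid 45.5→100 °C: 227.81 kJ/kg
vaporisation at 100 °C: 2256 kJ/kg
vapour 100→148 °C: 94.56 kJ/kg
Δh = 227.81 + 2256 + 94.56 = 2578.4 kJ/kg
Q = ṁ·Δh = 2268 kg/h × 2578.4 kJ/kg = 5.8477e+06 kJ/h
|Q| = 1624.4 kW = 1.6244 MW

Q = 1.62 MW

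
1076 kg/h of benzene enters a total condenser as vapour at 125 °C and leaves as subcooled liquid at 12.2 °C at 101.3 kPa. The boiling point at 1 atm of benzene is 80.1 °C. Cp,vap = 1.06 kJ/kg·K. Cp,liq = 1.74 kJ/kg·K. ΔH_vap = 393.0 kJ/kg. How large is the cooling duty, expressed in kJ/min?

vapour 125→80.1 °C: -47.594 kJ/kg
condensation at 80.1 °C: -393 kJ/kg
liquid 80.1→12.2 °C: -118.15 kJ/kg
Δh = -47.594 + -393 + -118.15 = -558.74 kJ/kg
Q = ṁ·Δh = 1076 kg/h × -558.74 kJ/kg = -601200 kJ/h
|Q| = 167 kW = 10020 kJ/min

Q_c = 10000 kJ/min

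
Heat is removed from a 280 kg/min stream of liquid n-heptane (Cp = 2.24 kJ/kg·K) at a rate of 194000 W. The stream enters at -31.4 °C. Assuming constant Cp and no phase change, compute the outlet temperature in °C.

T_out = -50.0 °C

Q = 194000 W = 11640 kJ/min
ΔT = Q/(ṁ·Cp) = 11640/(280×2.24) = 18.559 K
T_out = -31.4 − 18.559 = -49.959 °C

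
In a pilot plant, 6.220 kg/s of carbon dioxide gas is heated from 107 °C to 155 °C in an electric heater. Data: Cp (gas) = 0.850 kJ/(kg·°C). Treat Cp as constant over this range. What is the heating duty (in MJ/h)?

Q = 914 MJ/h

Q = ṁ·Cp·ΔT = 6.220 × 0.850 × (155 − 107) = 253.78 kJ/s
Heating duty = 913.59 MJ/h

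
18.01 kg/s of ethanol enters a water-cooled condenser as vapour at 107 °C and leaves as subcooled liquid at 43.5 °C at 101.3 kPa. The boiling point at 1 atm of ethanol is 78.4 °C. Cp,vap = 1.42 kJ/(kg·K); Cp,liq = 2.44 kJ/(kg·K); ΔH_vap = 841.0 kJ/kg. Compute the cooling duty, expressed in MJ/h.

vapour 107→78.4 °C: -40.612 kJ/kg
condensation at 78.4 °C: -841 kJ/kg
liquid 78.4→43.5 °C: -85.156 kJ/kg
Δh = -40.612 + -841 + -85.156 = -966.77 kJ/kg
Q = ṁ·Δh = 18.01 kg/s × -966.77 kJ/kg = -17411 kJ/s
|Q| = 17411 kW = 62681 MJ/h

Q_c = 62700 MJ/h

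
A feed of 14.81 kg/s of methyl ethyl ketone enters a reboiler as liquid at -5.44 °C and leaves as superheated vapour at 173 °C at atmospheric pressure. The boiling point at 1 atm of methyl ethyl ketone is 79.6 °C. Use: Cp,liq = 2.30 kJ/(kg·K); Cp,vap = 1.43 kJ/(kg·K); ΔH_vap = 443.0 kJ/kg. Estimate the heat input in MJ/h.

liquid -5.44→79.6 °C: 195.59 kJ/kg
vaporisation at 79.6 °C: 443 kJ/kg
vapour 79.6→173 °C: 133.56 kJ/kg
Δh = 195.59 + 443 + 133.56 = 772.15 kJ/kg
Q = ṁ·Δh = 14.81 kg/s × 772.15 kJ/kg = 11436 kJ/s
|Q| = 11436 kW = 41168 MJ/h

Q = 41200 MJ/h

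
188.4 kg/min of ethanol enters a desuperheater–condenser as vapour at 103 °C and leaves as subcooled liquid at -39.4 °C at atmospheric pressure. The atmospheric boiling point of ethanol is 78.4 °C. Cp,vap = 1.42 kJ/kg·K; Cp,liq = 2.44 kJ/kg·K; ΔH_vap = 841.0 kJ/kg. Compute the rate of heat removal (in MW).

Q_c = 3.65 MW

vapour 103→78.4 °C: -34.932 kJ/kg
condensation at 78.4 °C: -841 kJ/kg
liquid 78.4→-39.4 °C: -287.43 kJ/kg
Δh = -34.932 + -841 + -287.43 = -1163.4 kJ/kg
Q = ṁ·Δh = 188.4 kg/min × -1163.4 kJ/kg = -219180 kJ/min
|Q| = 3653 kW = 3.653 MW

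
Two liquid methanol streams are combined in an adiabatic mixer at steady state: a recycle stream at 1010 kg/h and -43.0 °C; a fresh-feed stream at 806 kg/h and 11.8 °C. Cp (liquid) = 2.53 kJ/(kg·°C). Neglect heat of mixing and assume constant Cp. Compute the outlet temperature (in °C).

T_out = -18.7 °C

Energy balance with Q = 0: Σ ṁᵢCp,ᵢ(T_out − Tᵢ) = 0
T_out = Σ ṁᵢCp,ᵢTᵢ / Σ ṁᵢCp,ᵢ
      = -85816 / 4594.5 = -18.678 °C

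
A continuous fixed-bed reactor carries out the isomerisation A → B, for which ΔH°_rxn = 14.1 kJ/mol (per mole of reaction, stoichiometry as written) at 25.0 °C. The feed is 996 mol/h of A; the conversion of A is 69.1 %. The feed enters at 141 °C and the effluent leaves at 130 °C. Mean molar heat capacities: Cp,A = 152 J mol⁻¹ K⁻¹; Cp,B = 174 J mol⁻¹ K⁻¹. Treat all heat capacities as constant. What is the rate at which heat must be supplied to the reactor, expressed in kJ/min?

Q_in = 160 kJ/min

Extent of reaction ξ = 0.691 × 996 = 688.24 mol/h
Reaction term: ξ·ΔH°_rxn = 688.24 × 14.1 = 9704.1 kJ/h
Sensible, feed 141→25 °C: -17561 kJ/h
Outlet flows (mol/h): A 307.76, B 688.24
Sensible, products 25→130 °C: 17486 kJ/h
Q = ΔH = 9628.6 kJ/h = 2.6746 kW
Heat supplied = 160.48 kJ/min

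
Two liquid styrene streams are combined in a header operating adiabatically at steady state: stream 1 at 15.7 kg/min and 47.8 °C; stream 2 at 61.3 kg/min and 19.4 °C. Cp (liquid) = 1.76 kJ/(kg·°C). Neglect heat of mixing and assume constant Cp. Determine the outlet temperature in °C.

Energy balance with Q = 0: Σ ṁᵢCp,ᵢ(T_out − Tᵢ) = 0
T_out = Σ ṁᵢCp,ᵢTᵢ / Σ ṁᵢCp,ᵢ
      = 3413.8 / 135.52 = 25.191 °C

T_out = 25.2 °C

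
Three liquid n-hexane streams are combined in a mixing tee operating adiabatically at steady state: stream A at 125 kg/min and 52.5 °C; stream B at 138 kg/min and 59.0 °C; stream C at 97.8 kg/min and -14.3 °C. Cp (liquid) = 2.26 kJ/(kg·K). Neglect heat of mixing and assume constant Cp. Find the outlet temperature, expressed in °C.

Adiabatic, steady state ⇒ Σ ṁᵢCp,ᵢ(T_out − Tᵢ) = 0
Σ ṁᵢCp,ᵢTᵢ = 125×2.26×52.5 + 138×2.26×59.0 + 97.8×2.26×-14.3 = 30071
Σ ṁᵢCp,ᵢ = 125×2.26 + 138×2.26 + 97.8×2.26 = 815.41
T_out = 30071 / 815.41 = 36.879 °C

T_out = 36.9 °C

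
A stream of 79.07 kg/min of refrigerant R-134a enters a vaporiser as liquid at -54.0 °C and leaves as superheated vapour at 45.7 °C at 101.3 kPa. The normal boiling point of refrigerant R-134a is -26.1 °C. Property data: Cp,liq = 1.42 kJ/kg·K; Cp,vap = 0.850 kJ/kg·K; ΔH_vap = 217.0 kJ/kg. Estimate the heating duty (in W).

Q = 419000 W

liquid -54.0→-26.1 °C: 39.618 kJ/kg
vaporisation at -26.1 °C: 217 kJ/kg
vapour -26.1→45.7 °C: 61.03 kJ/kg
Δh = 39.618 + 217 + 61.03 = 317.65 kJ/kg
Q = ṁ·Δh = 79.07 kg/min × 317.65 kJ/kg = 25116 kJ/min
|Q| = 418.61 kW = 418610 W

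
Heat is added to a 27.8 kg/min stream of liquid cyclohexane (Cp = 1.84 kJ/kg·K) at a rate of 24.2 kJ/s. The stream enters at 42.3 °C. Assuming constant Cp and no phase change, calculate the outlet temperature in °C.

T_out = 70.7 °C

Q = 24.2 kJ/s = 1452 kJ/min
ΔT = Q/(ṁ·Cp) = 1452/(27.8×1.84) = 28.386 K
T_out = 42.3 + 28.386 = 70.686 °C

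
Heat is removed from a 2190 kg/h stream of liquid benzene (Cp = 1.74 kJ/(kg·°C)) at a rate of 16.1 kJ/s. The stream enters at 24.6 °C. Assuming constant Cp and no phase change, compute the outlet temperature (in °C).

T_out = 9.39 °C

Q = 16.1 kJ/s = 57960 kJ/h
ΔT = Q/(ṁ·Cp) = 57960/(2190×1.74) = 15.21 K
T_out = 24.6 − 15.21 = 9.3898 °C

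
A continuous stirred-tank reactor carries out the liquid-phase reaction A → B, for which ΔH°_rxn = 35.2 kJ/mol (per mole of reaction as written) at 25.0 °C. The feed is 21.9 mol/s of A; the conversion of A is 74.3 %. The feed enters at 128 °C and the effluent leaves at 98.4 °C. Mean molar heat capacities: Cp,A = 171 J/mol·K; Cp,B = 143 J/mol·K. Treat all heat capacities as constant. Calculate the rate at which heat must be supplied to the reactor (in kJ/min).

Q_in = 25700 kJ/min

Extent of reaction ξ = 0.743 × 21.9 = 16.272 mol/s
Reaction term: ξ·ΔH°_rxn = 16.272 × 35.2 = 572.76 kJ/s
Sensible, feed 128→25 °C: -385.72 kJ/s
Outlet flows (mol/s): A 5.6283, B 16.272
Sensible, products 25→98.4 °C: 241.43 kJ/s
Q = ΔH = 428.47 kJ/s = 428.47 kW
Heat supplied = 25708 kJ/min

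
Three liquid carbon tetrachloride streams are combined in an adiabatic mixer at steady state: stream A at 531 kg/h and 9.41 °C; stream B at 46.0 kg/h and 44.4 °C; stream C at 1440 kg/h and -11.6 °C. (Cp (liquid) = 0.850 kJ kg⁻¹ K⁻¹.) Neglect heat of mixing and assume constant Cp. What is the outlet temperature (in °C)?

No heat crosses the boundary, so H_out = H_in.
Σ ṁᵢCp,ᵢTᵢ = 531×0.850×9.41 + 46.0×0.850×44.4 + 1440×0.850×-11.6 = -8215.2
Σ ṁᵢCp,ᵢ = 531×0.850 + 46.0×0.850 + 1440×0.850 = 1714.5
T_out = -8215.2 / 1714.5 = -4.7917 °C

T_out = -4.79 °C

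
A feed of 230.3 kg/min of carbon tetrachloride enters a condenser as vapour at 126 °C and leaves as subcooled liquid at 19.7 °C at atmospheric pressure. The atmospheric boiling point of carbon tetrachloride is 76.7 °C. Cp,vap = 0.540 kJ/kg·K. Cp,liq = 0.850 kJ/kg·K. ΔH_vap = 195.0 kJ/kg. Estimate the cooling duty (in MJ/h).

Q_c = 3730 MJ/h

vapour 126→76.7 °C: -26.622 kJ/kg
condensation at 76.7 °C: -195 kJ/kg
liquid 76.7→19.7 °C: -48.45 kJ/kg
Δh = -26.622 + -195 + -48.45 = -270.07 kJ/kg
Q = ṁ·Δh = 230.3 kg/min × -270.07 kJ/kg = -62198 kJ/min
|Q| = 1036.6 kW = 3731.9 MJ/h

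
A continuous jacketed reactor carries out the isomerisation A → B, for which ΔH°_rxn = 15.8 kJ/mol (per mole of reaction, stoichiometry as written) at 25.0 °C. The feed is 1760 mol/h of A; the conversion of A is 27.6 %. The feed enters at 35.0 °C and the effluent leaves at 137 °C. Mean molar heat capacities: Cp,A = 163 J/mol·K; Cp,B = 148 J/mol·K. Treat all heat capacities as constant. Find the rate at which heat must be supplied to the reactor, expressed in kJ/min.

Q_in = 602 kJ/min

Extent of reaction ξ = 0.276 × 1760 = 485.76 mol/h
Reaction term: ξ·ΔH°_rxn = 485.76 × 15.8 = 7675 kJ/h
Sensible, feed 35.0→25 °C: -2868.8 kJ/h
Outlet flows (mol/h): A 1274.2, B 485.76
Sensible, products 25→137 °C: 31314 kJ/h
Q = ΔH = 36121 kJ/h = 10.034 kW
Heat supplied = 602.01 kJ/min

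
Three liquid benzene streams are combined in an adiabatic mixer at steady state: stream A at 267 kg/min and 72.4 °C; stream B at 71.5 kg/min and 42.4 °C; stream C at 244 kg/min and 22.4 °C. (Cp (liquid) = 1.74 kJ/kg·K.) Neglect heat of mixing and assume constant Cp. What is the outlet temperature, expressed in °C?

T_out = 47.8 °C

No heat crosses the boundary, so H_out = H_in.
T_out = Σ ṁᵢCp,ᵢTᵢ / Σ ṁᵢCp,ᵢ
      = 48421 / 1013.5 = 47.773 °C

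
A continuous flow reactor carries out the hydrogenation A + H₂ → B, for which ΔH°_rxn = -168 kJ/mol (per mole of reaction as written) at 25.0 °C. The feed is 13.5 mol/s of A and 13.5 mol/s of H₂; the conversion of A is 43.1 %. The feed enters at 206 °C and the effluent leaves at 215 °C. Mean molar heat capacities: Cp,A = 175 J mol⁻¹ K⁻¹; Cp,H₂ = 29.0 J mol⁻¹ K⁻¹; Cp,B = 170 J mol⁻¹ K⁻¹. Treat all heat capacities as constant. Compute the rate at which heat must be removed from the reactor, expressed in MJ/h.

Extent of reaction ξ = 0.431 × 13.5 = 5.8185 mol/s
Reaction term: ξ·ΔH°_rxn = 5.8185 × -168 = -977.51 kJ/s
Sensible, feed 206→25 °C: -498.47 kJ/s
Outlet flows (mol/s): A 7.6815, H₂ 7.6815, B 5.8185
Sensible, products 25→215 °C: 485.67 kJ/s
Q = ΔH = -990.31 kJ/s = -990.31 kW
Heat removed = 3565.1 MJ/h

Q_out = 3570 MJ/h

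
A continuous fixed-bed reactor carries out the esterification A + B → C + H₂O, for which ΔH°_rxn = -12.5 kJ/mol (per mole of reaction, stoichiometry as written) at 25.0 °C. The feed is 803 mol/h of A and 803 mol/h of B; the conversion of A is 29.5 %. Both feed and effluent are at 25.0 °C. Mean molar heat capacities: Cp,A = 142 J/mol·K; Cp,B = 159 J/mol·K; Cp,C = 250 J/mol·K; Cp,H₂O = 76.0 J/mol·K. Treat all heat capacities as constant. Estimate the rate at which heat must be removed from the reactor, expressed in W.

Extent of reaction ξ = 0.295 × 803 = 236.88 mol/h
Reaction term: ξ·ΔH°_rxn = 236.88 × -12.5 = -2961.1 kJ/h
Q = ΔH = -2961.1 kJ/h = -0.82252 kW
Heat removed = 822.52 W

Q_out = 823 W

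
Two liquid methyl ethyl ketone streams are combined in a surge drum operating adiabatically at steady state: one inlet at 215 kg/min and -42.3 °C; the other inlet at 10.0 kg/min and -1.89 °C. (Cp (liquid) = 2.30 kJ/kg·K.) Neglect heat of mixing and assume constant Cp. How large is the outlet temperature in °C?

T_out = -40.5 °C

Energy balance with Q = 0: Σ ṁᵢCp,ᵢ(T_out − Tᵢ) = 0
T_out = Σ ṁᵢCp,ᵢTᵢ / Σ ṁᵢCp,ᵢ
      = -20961 / 517.5 = -40.504 °C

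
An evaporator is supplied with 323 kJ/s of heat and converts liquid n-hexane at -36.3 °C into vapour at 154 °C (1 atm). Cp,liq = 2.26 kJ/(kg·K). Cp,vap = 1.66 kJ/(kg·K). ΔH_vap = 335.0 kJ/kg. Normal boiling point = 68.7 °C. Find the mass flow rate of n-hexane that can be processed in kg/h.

Δh = 2.26×(68.7−-36.3) + 335.0 + 1.66×(154−68.7) = 713.9 kJ/kg
Q = 323 kJ/s = 323 kJ/s = 1.1628e+06 kJ/h
ṁ = Q/Δh = 1.1628e+06 / 713.9 = 1628.8 kg/h

ṁ = 1630 kg/h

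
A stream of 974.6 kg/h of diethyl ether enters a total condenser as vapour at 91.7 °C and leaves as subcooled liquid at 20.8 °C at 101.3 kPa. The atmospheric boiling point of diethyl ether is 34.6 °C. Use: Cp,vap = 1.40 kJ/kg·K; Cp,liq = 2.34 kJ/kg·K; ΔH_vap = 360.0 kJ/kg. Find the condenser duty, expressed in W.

vapour 91.7→34.6 °C: -79.94 kJ/kg
condensation at 34.6 °C: -360 kJ/kg
liquid 34.6→20.8 °C: -32.292 kJ/kg
Δh = -79.94 + -360 + -32.292 = -472.23 kJ/kg
Q = ṁ·Δh = 974.6 kg/h × -472.23 kJ/kg = -460240 kJ/h
|Q| = 127.84 kW = 127840 W

Q_c = 128000 W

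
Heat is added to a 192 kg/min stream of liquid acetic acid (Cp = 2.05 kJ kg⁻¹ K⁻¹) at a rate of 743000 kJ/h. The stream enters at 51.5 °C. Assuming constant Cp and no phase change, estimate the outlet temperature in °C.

Q = 743000 kJ/h = 12383 kJ/min
ΔT = Q/(ṁ·Cp) = 12383/(192×2.05) = 31.462 K
T_out = 51.5 + 31.462 = 82.962 °C

T_out = 83.0 °C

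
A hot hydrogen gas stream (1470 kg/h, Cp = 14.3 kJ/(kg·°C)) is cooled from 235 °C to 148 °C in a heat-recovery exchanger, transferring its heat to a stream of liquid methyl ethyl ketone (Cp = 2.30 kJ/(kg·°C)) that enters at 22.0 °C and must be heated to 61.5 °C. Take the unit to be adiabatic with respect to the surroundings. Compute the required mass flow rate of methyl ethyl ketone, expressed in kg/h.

ṁ_c = 20100 kg/h

Heat released by hot stream: Q = 1470 × 14.3 × (235 − 148) = 1.8288e+06 kJ/h
Energy balance on cold side (adiabatic exchanger): Q = ṁ_c·Cp_c·(T_c,out − T_c,in)
ṁ_c = 1.8288e+06 / [2.30 × (61.5 − 22.0)] = 20130 kg/h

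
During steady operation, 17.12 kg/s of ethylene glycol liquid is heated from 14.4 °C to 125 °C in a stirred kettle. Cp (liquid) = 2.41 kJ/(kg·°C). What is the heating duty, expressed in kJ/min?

Q = 274000 kJ/min

Q = ṁ·Cp·ΔT = 17.12 × 2.41 × (125 − 14.4) = 4563.3 kJ/s
Heating duty = 273800 kJ/min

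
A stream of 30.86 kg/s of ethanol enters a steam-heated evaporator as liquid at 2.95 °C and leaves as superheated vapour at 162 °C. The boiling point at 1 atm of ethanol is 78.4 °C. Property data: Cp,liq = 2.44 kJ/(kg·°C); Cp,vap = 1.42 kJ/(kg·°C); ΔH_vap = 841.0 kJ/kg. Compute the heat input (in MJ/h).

liquid 2.95→78.4 °C: 184.1 kJ/kg
vaporisation at 78.4 °C: 841 kJ/kg
vapour 78.4→162 °C: 118.71 kJ/kg
Δh = 184.1 + 841 + 118.71 = 1143.8 kJ/kg
Q = ṁ·Δh = 30.86 kg/s × 1143.8 kJ/kg = 35298 kJ/s
|Q| = 35298 kW = 127070 MJ/h

Q = 127000 MJ/h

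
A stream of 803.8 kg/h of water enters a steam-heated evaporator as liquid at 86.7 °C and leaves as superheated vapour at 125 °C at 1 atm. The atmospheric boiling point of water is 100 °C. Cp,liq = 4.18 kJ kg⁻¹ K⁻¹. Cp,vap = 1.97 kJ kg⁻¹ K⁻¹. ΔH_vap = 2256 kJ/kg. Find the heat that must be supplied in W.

Q = 527000 W

liquid 86.7→100 °C: 55.594 kJ/kg
vaporisation at 100 °C: 2256 kJ/kg
vapour 100→125 °C: 49.25 kJ/kg
Δh = 55.594 + 2256 + 49.25 = 2360.8 kJ/kg
Q = ṁ·Δh = 803.8 kg/h × 2360.8 kJ/kg = 1.8976e+06 kJ/h
|Q| = 527.12 kW = 527120 W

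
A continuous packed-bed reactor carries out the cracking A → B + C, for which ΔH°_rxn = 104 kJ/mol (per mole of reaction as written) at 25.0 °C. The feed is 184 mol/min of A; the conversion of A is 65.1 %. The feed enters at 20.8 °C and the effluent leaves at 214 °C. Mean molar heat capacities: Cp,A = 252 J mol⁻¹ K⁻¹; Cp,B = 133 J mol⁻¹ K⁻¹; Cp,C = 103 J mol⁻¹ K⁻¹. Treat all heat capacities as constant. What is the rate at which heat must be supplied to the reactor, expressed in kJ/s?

Extent of reaction ξ = 0.651 × 184 = 119.78 mol/min
Reaction term: ξ·ΔH°_rxn = 119.78 × 104 = 12458 kJ/min
Sensible, feed 20.8→25 °C: 194.75 kJ/min
Outlet flows (mol/min): A 64.216, B 119.78, C 119.78
Sensible, products 25→214 °C: 8401.3 kJ/min
Q = ΔH = 21054 kJ/min = 350.89 kW
Heat supplied = 350.89 kJ/s

Q_in = 351 kJ/s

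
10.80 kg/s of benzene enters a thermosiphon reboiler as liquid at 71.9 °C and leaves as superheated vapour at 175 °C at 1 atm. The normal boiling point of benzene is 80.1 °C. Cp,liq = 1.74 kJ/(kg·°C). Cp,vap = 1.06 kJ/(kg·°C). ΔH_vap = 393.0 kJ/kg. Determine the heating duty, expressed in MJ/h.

Q = 19700 MJ/h

liquid 71.9→80.1 °C: 14.268 kJ/kg
vaporisation at 80.1 °C: 393 kJ/kg
vapour 80.1→175 °C: 100.59 kJ/kg
Δh = 14.268 + 393 + 100.59 = 507.86 kJ/kg
Q = ṁ·Δh = 10.80 kg/s × 507.86 kJ/kg = 5484.9 kJ/s
|Q| = 5484.9 kW = 19746 MJ/h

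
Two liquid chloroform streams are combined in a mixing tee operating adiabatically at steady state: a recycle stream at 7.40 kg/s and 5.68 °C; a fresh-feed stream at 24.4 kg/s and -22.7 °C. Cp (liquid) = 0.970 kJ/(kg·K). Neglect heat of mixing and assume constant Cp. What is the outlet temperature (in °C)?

No heat crosses the boundary, so H_out = H_in.
T_out = Σ ṁᵢCp,ᵢTᵢ / Σ ṁᵢCp,ᵢ
      = -496.49 / 30.846 = -16.096 °C

T_out = -16.1 °C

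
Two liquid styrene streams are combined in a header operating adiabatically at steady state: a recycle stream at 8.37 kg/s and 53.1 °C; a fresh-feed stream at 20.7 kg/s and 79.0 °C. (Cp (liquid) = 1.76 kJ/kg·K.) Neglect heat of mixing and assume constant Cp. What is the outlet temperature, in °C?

T_out = 71.5 °C

No heat crosses the boundary, so H_out = H_in.
T_out = Σ ṁᵢCp,ᵢTᵢ / Σ ṁᵢCp,ᵢ
      = 3660.4 / 51.163 = 71.543 °C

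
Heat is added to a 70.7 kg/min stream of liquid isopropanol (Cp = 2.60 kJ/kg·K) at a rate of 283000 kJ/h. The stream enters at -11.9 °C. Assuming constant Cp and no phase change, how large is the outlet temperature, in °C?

T_out = 13.8 °C

Q = 283000 kJ/h = 4716.7 kJ/min
ΔT = Q/(ṁ·Cp) = 4716.7/(70.7×2.60) = 25.659 K
T_out = -11.9 + 25.659 = 13.759 °C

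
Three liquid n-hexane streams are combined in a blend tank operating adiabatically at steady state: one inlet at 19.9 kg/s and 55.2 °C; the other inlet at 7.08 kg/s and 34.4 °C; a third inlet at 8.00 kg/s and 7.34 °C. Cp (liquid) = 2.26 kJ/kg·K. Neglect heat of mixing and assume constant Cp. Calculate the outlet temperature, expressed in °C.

T_out = 40.0 °C

Energy balance with Q = 0: Σ ṁᵢCp,ᵢ(T_out − Tᵢ) = 0
T_out = Σ ṁᵢCp,ᵢTᵢ / Σ ṁᵢCp,ᵢ
      = 3165.7 / 79.055 = 40.044 °C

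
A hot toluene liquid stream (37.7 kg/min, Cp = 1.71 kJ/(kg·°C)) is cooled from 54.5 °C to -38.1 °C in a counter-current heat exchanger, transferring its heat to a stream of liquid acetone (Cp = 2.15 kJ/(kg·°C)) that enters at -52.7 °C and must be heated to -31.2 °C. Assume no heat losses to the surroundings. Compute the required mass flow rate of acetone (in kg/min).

Heat released by hot stream: Q = 37.7 × 1.71 × (54.5 − -38.1) = 5969.6 kJ/min
Energy balance on cold side (adiabatic exchanger): Q = ṁ_c·Cp_c·(T_c,out − T_c,in)
ṁ_c = 5969.6 / [2.15 × (-31.2 − -52.7)] = 129.14 kg/min

ṁ_c = 129 kg/min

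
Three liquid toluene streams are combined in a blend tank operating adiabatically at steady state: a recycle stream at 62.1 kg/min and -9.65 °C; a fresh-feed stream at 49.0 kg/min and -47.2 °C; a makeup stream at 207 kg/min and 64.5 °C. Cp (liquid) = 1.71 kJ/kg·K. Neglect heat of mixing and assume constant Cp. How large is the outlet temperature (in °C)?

Adiabatic, steady state ⇒ Σ ṁᵢCp,ᵢ(T_out − Tᵢ) = 0
Σ ṁᵢCp,ᵢTᵢ = 62.1×1.71×-9.65 + 49.0×1.71×-47.2 + 207×1.71×64.5 = 17851
Σ ṁᵢCp,ᵢ = 62.1×1.71 + 49.0×1.71 + 207×1.71 = 543.95
T_out = 17851 / 543.95 = 32.818 °C

T_out = 32.8 °C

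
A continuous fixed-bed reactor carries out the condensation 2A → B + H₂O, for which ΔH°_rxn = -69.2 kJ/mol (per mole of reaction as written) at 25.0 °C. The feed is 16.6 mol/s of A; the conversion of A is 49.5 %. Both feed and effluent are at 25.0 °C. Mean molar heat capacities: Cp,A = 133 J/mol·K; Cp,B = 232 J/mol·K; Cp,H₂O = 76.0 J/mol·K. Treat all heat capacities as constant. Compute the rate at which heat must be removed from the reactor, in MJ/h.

Q_out = 1020 MJ/h

Extent of reaction ξ = 0.495 × 16.6 / 2 = 4.1085 mol/s
Reaction term: ξ·ΔH°_rxn = 4.1085 × -69.2 = -284.31 kJ/s
Q = ΔH = -284.31 kJ/s = -284.31 kW
Heat removed = 1023.5 MJ/h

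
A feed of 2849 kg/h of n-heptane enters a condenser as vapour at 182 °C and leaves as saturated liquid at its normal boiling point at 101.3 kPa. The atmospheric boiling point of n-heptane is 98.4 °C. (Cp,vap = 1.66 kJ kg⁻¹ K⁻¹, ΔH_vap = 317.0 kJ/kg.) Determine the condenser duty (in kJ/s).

Q_c = 361 kJ/s

vapour 182→98.4 °C: -138.78 kJ/kg
condensation at 98.4 °C: -317 kJ/kg
Δh = -138.78 + -317 = -455.78 kJ/kg
Q = ṁ·Δh = 2849 kg/h × -455.78 kJ/kg = -1.2985e+06 kJ/h
|Q| = 360.7 kW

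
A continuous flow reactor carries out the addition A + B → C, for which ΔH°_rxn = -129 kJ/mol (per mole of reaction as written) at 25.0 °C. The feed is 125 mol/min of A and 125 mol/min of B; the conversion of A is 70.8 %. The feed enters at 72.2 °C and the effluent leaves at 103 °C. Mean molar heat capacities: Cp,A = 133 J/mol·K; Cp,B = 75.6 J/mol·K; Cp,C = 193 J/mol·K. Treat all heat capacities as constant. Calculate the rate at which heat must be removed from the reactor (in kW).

Q_out = 179 kW

Extent of reaction ξ = 0.708 × 125 = 88.5 mol/min
Reaction term: ξ·ΔH°_rxn = 88.5 × -129 = -11416 kJ/min
Sensible, feed 72.2→25 °C: -1230.7 kJ/min
Outlet flows (mol/min): A 36.5, B 36.5, C 88.5
Sensible, products 25→103 °C: 1926.2 kJ/min
Q = ΔH = -10721 kJ/min = -178.68 kW
Heat removed = 178.68 kW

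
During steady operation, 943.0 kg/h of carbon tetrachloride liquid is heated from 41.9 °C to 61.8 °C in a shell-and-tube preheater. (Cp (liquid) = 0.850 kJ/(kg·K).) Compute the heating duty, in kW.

Q = 4.43 kW

Q = ṁ·Cp·ΔT = 943.0 × 0.850 × (61.8 − 41.9) = 15951 kJ/h
Converting: 15951 / 3600 s = 4.4308 kW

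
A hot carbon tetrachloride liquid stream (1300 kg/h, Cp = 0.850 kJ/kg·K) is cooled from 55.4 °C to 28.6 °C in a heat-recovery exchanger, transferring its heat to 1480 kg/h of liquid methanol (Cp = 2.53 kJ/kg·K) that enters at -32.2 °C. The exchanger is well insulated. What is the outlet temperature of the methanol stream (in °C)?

Heat released by hot stream: Q = 1300 × 0.850 × (55.4 − 28.6) = 29614 kJ/h
Energy balance on cold side (adiabatic exchanger): Q = ṁ_c·Cp_c·(T_c,out − T_c,in)
T_c,out = -32.2 + 29614/(1480 × 2.53) = -24.291 °C

T_c,out = -24.3 °C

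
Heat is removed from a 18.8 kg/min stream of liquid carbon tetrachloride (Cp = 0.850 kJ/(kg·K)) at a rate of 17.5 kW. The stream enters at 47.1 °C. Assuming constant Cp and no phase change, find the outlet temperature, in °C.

T_out = -18.6 °C

Q = 17.5 kW = 1050 kJ/min
ΔT = Q/(ṁ·Cp) = 1050/(18.8×0.850) = 65.707 K
T_out = 47.1 − 65.707 = -18.607 °C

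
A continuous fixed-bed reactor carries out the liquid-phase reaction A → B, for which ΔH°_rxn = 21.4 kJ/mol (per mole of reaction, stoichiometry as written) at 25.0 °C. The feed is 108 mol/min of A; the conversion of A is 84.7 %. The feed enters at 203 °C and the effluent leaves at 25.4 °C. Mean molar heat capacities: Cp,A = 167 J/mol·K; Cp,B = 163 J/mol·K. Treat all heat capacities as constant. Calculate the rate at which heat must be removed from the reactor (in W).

Q_out = 20800 W

Extent of reaction ξ = 0.847 × 108 = 91.476 mol/min
Reaction term: ξ·ΔH°_rxn = 91.476 × 21.4 = 1957.6 kJ/min
Sensible, feed 203→25 °C: -3210.4 kJ/min
Outlet flows (mol/min): A 16.524, B 91.476
Sensible, products 25→25.4 °C: 7.068 kJ/min
Q = ΔH = -1245.8 kJ/min = -20.763 kW
Heat removed = 20763 W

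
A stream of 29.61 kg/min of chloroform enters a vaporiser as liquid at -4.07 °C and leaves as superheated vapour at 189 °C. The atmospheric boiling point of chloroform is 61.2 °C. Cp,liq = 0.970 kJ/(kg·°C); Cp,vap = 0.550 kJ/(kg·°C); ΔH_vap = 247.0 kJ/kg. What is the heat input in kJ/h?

liquid -4.07→61.2 °C: 63.312 kJ/kg
vaporisation at 61.2 °C: 247 kJ/kg
vapour 61.2→189 °C: 70.29 kJ/kg
Δh = 63.312 + 247 + 70.29 = 380.6 kJ/kg
Q = ṁ·Δh = 29.61 kg/min × 380.6 kJ/kg = 11270 kJ/min
|Q| = 187.83 kW = 676180 kJ/h

Q = 676000 kJ/h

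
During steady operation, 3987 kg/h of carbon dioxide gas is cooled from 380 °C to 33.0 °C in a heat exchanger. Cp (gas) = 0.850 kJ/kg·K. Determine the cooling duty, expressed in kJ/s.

Q_c = 327 kJ/s

Q = ṁ·Cp·ΔT = 3987 × 0.850 × (33.0 − 380) = -1.176e+06 kJ/h
Converting: 1.176e+06 / 3600 s = 326.66 kW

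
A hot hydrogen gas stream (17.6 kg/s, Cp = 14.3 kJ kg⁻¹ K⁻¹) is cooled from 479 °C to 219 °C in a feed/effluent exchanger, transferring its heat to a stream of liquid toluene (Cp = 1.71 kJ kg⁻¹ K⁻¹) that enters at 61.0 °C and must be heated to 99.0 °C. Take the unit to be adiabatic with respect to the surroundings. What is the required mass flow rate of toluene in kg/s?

Heat released by hot stream: Q = 17.6 × 14.3 × (479 − 219) = 65437 kJ/s
Energy balance on cold side (adiabatic exchanger): Q = ṁ_c·Cp_c·(T_c,out − T_c,in)
ṁ_c = 65437 / [1.71 × (99.0 − 61.0)] = 1007 kg/s

ṁ_c = 1010 kg/s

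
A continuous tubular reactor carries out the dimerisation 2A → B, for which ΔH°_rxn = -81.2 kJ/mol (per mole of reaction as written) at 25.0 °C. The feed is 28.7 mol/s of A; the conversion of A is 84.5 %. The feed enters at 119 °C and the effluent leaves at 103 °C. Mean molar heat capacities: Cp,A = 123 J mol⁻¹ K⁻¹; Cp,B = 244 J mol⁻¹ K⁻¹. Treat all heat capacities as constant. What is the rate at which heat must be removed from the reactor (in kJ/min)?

Q_out = 62600 kJ/min

Extent of reaction ξ = 0.845 × 28.7 / 2 = 12.126 mol/s
Reaction term: ξ·ΔH°_rxn = 12.126 × -81.2 = -984.61 kJ/s
Sensible, feed 119→25 °C: -331.83 kJ/s
Outlet flows (mol/s): A 4.4485, B 12.126
Sensible, products 25→103 °C: 273.46 kJ/s
Q = ΔH = -1043 kJ/s = -1043 kW
Heat removed = 62579 kJ/min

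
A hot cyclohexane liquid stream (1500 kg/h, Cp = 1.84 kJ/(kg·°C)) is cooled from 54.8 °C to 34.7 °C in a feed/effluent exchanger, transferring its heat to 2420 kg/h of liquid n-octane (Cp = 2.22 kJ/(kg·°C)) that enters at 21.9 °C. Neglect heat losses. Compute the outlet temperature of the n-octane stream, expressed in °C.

T_c,out = 32.2 °C

Heat released by hot stream: Q = 1500 × 1.84 × (54.8 − 34.7) = 55476 kJ/h
Energy balance on cold side (adiabatic exchanger): Q = ṁ_c·Cp_c·(T_c,out − T_c,in)
T_c,out = 21.9 + 55476/(2420 × 2.22) = 32.226 °C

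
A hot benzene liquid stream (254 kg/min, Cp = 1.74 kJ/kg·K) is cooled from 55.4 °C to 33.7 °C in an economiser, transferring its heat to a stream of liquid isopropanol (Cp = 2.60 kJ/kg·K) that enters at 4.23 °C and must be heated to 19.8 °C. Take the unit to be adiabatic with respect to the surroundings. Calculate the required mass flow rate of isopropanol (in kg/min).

ṁ_c = 237 kg/min

Heat released by hot stream: Q = 254 × 1.74 × (55.4 − 33.7) = 9590.5 kJ/min
Energy balance on cold side (adiabatic exchanger): Q = ṁ_c·Cp_c·(T_c,out − T_c,in)
ṁ_c = 9590.5 / [2.60 × (19.8 − 4.23)] = 236.91 kg/min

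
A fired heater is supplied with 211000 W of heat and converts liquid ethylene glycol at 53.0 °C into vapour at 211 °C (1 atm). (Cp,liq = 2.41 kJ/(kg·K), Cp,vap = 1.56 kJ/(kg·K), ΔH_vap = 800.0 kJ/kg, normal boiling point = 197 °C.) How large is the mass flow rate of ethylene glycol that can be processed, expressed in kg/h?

ṁ = 650 kg/h

Δh = 2.41×(197−53.0) + 800.0 + 1.56×(211−197) = 1168.9 kJ/kg
Q = 211000 W = 211 kJ/s = 759600 kJ/h
ṁ = Q/Δh = 759600 / 1168.9 = 649.85 kg/h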